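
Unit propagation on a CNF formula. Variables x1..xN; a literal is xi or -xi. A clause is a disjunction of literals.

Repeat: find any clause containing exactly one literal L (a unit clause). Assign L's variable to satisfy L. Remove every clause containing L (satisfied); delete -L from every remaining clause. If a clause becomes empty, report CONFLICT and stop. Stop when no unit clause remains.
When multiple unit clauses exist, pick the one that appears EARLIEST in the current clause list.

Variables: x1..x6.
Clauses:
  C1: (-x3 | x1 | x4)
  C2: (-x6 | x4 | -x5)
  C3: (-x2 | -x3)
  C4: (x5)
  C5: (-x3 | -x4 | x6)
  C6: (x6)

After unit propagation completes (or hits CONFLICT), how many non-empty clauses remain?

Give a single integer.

Answer: 1

Derivation:
unit clause [5] forces x5=T; simplify:
  drop -5 from [-6, 4, -5] -> [-6, 4]
  satisfied 1 clause(s); 5 remain; assigned so far: [5]
unit clause [6] forces x6=T; simplify:
  drop -6 from [-6, 4] -> [4]
  satisfied 2 clause(s); 3 remain; assigned so far: [5, 6]
unit clause [4] forces x4=T; simplify:
  satisfied 2 clause(s); 1 remain; assigned so far: [4, 5, 6]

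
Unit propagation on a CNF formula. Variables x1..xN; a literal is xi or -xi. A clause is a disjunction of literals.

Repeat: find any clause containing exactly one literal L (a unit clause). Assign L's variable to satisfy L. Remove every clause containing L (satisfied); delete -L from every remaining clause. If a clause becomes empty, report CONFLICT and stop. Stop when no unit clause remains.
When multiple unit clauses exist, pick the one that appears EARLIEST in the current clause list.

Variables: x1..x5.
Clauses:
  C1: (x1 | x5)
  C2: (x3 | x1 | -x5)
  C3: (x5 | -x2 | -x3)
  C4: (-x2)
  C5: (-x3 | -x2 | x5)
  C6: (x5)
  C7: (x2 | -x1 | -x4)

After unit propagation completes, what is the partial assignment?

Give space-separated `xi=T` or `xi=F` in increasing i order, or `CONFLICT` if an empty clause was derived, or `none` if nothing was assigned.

Answer: x2=F x5=T

Derivation:
unit clause [-2] forces x2=F; simplify:
  drop 2 from [2, -1, -4] -> [-1, -4]
  satisfied 3 clause(s); 4 remain; assigned so far: [2]
unit clause [5] forces x5=T; simplify:
  drop -5 from [3, 1, -5] -> [3, 1]
  satisfied 2 clause(s); 2 remain; assigned so far: [2, 5]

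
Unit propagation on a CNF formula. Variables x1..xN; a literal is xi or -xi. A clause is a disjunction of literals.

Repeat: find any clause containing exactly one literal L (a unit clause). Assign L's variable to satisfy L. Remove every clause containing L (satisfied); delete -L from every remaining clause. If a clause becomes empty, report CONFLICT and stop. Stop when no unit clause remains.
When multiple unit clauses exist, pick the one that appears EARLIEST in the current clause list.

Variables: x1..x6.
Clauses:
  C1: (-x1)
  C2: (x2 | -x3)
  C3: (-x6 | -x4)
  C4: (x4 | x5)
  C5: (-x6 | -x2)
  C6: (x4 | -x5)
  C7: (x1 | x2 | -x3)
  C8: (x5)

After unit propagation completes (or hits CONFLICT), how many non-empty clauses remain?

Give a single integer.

Answer: 2

Derivation:
unit clause [-1] forces x1=F; simplify:
  drop 1 from [1, 2, -3] -> [2, -3]
  satisfied 1 clause(s); 7 remain; assigned so far: [1]
unit clause [5] forces x5=T; simplify:
  drop -5 from [4, -5] -> [4]
  satisfied 2 clause(s); 5 remain; assigned so far: [1, 5]
unit clause [4] forces x4=T; simplify:
  drop -4 from [-6, -4] -> [-6]
  satisfied 1 clause(s); 4 remain; assigned so far: [1, 4, 5]
unit clause [-6] forces x6=F; simplify:
  satisfied 2 clause(s); 2 remain; assigned so far: [1, 4, 5, 6]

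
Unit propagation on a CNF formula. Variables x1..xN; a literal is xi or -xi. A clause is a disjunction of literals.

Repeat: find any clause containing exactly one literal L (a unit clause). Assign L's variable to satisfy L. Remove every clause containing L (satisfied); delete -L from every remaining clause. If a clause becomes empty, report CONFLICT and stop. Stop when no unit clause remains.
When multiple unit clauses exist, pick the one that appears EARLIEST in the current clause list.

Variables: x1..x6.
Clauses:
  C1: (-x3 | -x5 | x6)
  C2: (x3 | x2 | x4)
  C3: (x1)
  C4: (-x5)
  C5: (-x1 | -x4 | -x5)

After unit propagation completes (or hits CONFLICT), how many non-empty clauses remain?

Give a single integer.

Answer: 1

Derivation:
unit clause [1] forces x1=T; simplify:
  drop -1 from [-1, -4, -5] -> [-4, -5]
  satisfied 1 clause(s); 4 remain; assigned so far: [1]
unit clause [-5] forces x5=F; simplify:
  satisfied 3 clause(s); 1 remain; assigned so far: [1, 5]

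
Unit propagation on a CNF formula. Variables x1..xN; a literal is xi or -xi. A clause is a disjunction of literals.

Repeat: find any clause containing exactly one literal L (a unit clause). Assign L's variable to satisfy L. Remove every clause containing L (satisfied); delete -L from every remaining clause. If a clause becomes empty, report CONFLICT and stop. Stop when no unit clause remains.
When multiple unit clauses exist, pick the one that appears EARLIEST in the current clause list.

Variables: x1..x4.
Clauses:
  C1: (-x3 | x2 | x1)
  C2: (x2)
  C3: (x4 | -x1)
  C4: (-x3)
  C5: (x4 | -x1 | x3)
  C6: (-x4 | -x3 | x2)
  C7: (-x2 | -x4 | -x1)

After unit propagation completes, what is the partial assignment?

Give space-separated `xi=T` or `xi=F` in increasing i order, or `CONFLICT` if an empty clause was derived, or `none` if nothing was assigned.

unit clause [2] forces x2=T; simplify:
  drop -2 from [-2, -4, -1] -> [-4, -1]
  satisfied 3 clause(s); 4 remain; assigned so far: [2]
unit clause [-3] forces x3=F; simplify:
  drop 3 from [4, -1, 3] -> [4, -1]
  satisfied 1 clause(s); 3 remain; assigned so far: [2, 3]

Answer: x2=T x3=F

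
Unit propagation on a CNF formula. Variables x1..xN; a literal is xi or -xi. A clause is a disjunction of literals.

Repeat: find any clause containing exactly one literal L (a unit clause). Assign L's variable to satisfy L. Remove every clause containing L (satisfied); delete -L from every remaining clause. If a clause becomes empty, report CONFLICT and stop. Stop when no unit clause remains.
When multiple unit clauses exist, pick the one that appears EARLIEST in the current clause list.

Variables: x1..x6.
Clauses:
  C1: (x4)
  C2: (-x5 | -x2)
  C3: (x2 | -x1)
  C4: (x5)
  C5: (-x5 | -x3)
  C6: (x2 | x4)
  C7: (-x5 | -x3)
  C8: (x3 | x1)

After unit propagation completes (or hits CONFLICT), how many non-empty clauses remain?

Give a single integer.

Answer: 0

Derivation:
unit clause [4] forces x4=T; simplify:
  satisfied 2 clause(s); 6 remain; assigned so far: [4]
unit clause [5] forces x5=T; simplify:
  drop -5 from [-5, -2] -> [-2]
  drop -5 from [-5, -3] -> [-3]
  drop -5 from [-5, -3] -> [-3]
  satisfied 1 clause(s); 5 remain; assigned so far: [4, 5]
unit clause [-2] forces x2=F; simplify:
  drop 2 from [2, -1] -> [-1]
  satisfied 1 clause(s); 4 remain; assigned so far: [2, 4, 5]
unit clause [-1] forces x1=F; simplify:
  drop 1 from [3, 1] -> [3]
  satisfied 1 clause(s); 3 remain; assigned so far: [1, 2, 4, 5]
unit clause [-3] forces x3=F; simplify:
  drop 3 from [3] -> [] (empty!)
  satisfied 2 clause(s); 1 remain; assigned so far: [1, 2, 3, 4, 5]
CONFLICT (empty clause)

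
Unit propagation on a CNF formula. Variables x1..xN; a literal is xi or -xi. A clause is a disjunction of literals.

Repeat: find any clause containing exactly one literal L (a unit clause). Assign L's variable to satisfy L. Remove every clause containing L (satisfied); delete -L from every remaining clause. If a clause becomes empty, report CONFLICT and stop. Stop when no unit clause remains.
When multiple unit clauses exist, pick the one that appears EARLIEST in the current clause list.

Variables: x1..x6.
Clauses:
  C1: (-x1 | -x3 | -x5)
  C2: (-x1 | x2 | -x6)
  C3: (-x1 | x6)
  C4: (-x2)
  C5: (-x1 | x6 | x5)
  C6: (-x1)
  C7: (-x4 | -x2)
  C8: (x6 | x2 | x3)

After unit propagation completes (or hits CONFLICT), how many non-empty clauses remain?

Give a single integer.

Answer: 1

Derivation:
unit clause [-2] forces x2=F; simplify:
  drop 2 from [-1, 2, -6] -> [-1, -6]
  drop 2 from [6, 2, 3] -> [6, 3]
  satisfied 2 clause(s); 6 remain; assigned so far: [2]
unit clause [-1] forces x1=F; simplify:
  satisfied 5 clause(s); 1 remain; assigned so far: [1, 2]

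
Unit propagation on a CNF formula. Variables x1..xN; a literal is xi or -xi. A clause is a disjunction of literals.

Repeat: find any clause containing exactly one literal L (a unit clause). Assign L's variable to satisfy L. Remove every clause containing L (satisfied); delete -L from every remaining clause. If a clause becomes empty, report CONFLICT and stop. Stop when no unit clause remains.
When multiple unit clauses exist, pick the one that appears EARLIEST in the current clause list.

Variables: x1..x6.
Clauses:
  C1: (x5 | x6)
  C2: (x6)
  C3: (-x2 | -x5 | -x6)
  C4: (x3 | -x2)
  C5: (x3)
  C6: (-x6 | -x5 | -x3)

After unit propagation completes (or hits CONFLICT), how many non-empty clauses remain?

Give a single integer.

Answer: 0

Derivation:
unit clause [6] forces x6=T; simplify:
  drop -6 from [-2, -5, -6] -> [-2, -5]
  drop -6 from [-6, -5, -3] -> [-5, -3]
  satisfied 2 clause(s); 4 remain; assigned so far: [6]
unit clause [3] forces x3=T; simplify:
  drop -3 from [-5, -3] -> [-5]
  satisfied 2 clause(s); 2 remain; assigned so far: [3, 6]
unit clause [-5] forces x5=F; simplify:
  satisfied 2 clause(s); 0 remain; assigned so far: [3, 5, 6]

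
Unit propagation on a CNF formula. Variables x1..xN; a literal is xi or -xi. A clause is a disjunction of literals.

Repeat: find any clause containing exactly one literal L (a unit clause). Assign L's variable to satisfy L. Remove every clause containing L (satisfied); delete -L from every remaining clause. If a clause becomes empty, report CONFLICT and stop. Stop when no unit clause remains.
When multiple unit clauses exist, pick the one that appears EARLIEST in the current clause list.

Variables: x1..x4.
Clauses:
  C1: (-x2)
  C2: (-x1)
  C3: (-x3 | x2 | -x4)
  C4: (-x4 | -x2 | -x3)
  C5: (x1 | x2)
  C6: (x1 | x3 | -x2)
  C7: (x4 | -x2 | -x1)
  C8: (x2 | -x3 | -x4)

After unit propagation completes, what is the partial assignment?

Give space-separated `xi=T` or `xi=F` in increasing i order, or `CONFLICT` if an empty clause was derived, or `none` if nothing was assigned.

Answer: CONFLICT

Derivation:
unit clause [-2] forces x2=F; simplify:
  drop 2 from [-3, 2, -4] -> [-3, -4]
  drop 2 from [1, 2] -> [1]
  drop 2 from [2, -3, -4] -> [-3, -4]
  satisfied 4 clause(s); 4 remain; assigned so far: [2]
unit clause [-1] forces x1=F; simplify:
  drop 1 from [1] -> [] (empty!)
  satisfied 1 clause(s); 3 remain; assigned so far: [1, 2]
CONFLICT (empty clause)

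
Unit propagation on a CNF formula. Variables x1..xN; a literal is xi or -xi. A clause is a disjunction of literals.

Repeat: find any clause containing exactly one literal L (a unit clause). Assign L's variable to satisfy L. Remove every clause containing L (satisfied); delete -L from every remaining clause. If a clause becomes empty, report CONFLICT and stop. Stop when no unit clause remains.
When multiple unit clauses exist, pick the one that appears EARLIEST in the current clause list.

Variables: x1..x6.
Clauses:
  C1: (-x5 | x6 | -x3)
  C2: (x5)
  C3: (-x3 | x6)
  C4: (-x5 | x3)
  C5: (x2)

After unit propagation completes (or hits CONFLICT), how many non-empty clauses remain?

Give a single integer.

Answer: 0

Derivation:
unit clause [5] forces x5=T; simplify:
  drop -5 from [-5, 6, -3] -> [6, -3]
  drop -5 from [-5, 3] -> [3]
  satisfied 1 clause(s); 4 remain; assigned so far: [5]
unit clause [3] forces x3=T; simplify:
  drop -3 from [6, -3] -> [6]
  drop -3 from [-3, 6] -> [6]
  satisfied 1 clause(s); 3 remain; assigned so far: [3, 5]
unit clause [6] forces x6=T; simplify:
  satisfied 2 clause(s); 1 remain; assigned so far: [3, 5, 6]
unit clause [2] forces x2=T; simplify:
  satisfied 1 clause(s); 0 remain; assigned so far: [2, 3, 5, 6]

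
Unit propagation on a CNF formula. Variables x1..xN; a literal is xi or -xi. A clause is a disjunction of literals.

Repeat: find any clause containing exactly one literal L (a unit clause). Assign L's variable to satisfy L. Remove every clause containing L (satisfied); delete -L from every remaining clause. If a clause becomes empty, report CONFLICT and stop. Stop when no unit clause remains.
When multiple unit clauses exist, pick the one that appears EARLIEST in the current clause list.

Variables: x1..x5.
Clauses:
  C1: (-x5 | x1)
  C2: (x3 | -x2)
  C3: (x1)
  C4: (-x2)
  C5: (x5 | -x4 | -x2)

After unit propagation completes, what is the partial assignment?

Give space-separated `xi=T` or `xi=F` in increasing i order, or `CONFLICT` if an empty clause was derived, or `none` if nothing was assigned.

Answer: x1=T x2=F

Derivation:
unit clause [1] forces x1=T; simplify:
  satisfied 2 clause(s); 3 remain; assigned so far: [1]
unit clause [-2] forces x2=F; simplify:
  satisfied 3 clause(s); 0 remain; assigned so far: [1, 2]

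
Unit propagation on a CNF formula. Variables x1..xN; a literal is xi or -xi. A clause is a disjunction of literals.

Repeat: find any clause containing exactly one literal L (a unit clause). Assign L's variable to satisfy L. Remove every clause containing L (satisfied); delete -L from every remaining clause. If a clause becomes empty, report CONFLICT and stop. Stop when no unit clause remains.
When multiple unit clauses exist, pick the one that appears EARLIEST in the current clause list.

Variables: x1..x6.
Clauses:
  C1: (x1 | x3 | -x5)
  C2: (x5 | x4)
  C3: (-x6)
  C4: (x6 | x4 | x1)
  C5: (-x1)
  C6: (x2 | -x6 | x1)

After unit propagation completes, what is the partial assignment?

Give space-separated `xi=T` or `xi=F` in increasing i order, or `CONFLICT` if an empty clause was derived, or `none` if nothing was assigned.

unit clause [-6] forces x6=F; simplify:
  drop 6 from [6, 4, 1] -> [4, 1]
  satisfied 2 clause(s); 4 remain; assigned so far: [6]
unit clause [-1] forces x1=F; simplify:
  drop 1 from [1, 3, -5] -> [3, -5]
  drop 1 from [4, 1] -> [4]
  satisfied 1 clause(s); 3 remain; assigned so far: [1, 6]
unit clause [4] forces x4=T; simplify:
  satisfied 2 clause(s); 1 remain; assigned so far: [1, 4, 6]

Answer: x1=F x4=T x6=F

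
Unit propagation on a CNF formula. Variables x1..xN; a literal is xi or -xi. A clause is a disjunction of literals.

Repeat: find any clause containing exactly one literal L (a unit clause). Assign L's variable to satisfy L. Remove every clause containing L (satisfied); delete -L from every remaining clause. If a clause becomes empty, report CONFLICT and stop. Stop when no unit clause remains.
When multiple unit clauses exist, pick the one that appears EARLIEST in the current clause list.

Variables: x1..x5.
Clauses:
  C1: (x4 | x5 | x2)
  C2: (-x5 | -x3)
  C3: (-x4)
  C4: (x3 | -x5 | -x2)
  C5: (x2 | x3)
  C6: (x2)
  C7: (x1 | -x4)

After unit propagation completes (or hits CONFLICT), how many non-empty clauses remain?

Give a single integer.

Answer: 2

Derivation:
unit clause [-4] forces x4=F; simplify:
  drop 4 from [4, 5, 2] -> [5, 2]
  satisfied 2 clause(s); 5 remain; assigned so far: [4]
unit clause [2] forces x2=T; simplify:
  drop -2 from [3, -5, -2] -> [3, -5]
  satisfied 3 clause(s); 2 remain; assigned so far: [2, 4]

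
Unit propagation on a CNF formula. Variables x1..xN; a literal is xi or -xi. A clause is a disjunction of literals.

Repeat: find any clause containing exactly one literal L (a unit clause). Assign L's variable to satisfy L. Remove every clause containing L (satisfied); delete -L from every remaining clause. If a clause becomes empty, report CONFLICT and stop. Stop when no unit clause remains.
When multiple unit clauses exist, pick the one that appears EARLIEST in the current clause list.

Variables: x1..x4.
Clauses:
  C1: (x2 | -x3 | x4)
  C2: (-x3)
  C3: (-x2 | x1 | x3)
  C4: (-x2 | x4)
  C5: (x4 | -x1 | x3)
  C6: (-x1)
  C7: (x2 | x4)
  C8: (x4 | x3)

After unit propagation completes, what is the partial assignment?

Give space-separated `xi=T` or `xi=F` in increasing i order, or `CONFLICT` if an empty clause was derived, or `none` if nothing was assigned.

unit clause [-3] forces x3=F; simplify:
  drop 3 from [-2, 1, 3] -> [-2, 1]
  drop 3 from [4, -1, 3] -> [4, -1]
  drop 3 from [4, 3] -> [4]
  satisfied 2 clause(s); 6 remain; assigned so far: [3]
unit clause [-1] forces x1=F; simplify:
  drop 1 from [-2, 1] -> [-2]
  satisfied 2 clause(s); 4 remain; assigned so far: [1, 3]
unit clause [-2] forces x2=F; simplify:
  drop 2 from [2, 4] -> [4]
  satisfied 2 clause(s); 2 remain; assigned so far: [1, 2, 3]
unit clause [4] forces x4=T; simplify:
  satisfied 2 clause(s); 0 remain; assigned so far: [1, 2, 3, 4]

Answer: x1=F x2=F x3=F x4=T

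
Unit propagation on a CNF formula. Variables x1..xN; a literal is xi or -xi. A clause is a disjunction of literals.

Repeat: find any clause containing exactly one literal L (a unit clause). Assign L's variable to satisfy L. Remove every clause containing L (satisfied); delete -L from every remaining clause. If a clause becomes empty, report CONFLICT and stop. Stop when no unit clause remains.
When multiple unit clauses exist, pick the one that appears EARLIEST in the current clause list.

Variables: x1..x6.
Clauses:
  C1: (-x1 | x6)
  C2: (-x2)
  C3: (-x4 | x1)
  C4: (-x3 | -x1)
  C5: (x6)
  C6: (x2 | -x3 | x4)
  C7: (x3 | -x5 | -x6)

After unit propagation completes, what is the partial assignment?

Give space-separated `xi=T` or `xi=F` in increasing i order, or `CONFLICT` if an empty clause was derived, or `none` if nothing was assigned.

Answer: x2=F x6=T

Derivation:
unit clause [-2] forces x2=F; simplify:
  drop 2 from [2, -3, 4] -> [-3, 4]
  satisfied 1 clause(s); 6 remain; assigned so far: [2]
unit clause [6] forces x6=T; simplify:
  drop -6 from [3, -5, -6] -> [3, -5]
  satisfied 2 clause(s); 4 remain; assigned so far: [2, 6]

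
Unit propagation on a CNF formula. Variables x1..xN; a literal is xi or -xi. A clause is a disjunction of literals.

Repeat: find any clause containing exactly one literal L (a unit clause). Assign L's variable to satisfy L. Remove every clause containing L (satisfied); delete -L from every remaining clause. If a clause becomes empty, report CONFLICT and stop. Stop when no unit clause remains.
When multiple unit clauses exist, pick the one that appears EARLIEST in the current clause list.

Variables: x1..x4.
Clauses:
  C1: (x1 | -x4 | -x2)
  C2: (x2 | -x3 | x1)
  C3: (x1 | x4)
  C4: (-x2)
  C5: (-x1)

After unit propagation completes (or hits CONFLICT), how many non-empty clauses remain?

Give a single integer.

Answer: 0

Derivation:
unit clause [-2] forces x2=F; simplify:
  drop 2 from [2, -3, 1] -> [-3, 1]
  satisfied 2 clause(s); 3 remain; assigned so far: [2]
unit clause [-1] forces x1=F; simplify:
  drop 1 from [-3, 1] -> [-3]
  drop 1 from [1, 4] -> [4]
  satisfied 1 clause(s); 2 remain; assigned so far: [1, 2]
unit clause [-3] forces x3=F; simplify:
  satisfied 1 clause(s); 1 remain; assigned so far: [1, 2, 3]
unit clause [4] forces x4=T; simplify:
  satisfied 1 clause(s); 0 remain; assigned so far: [1, 2, 3, 4]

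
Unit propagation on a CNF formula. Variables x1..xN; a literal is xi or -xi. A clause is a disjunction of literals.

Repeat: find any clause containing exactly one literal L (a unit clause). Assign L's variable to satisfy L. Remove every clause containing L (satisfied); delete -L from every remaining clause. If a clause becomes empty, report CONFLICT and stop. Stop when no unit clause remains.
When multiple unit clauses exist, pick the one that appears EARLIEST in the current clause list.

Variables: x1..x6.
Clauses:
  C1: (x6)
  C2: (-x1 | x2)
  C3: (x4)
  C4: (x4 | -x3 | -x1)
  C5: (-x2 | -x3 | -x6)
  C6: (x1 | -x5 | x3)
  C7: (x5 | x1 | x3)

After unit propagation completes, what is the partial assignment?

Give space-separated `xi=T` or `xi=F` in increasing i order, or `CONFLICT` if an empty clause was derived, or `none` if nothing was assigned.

unit clause [6] forces x6=T; simplify:
  drop -6 from [-2, -3, -6] -> [-2, -3]
  satisfied 1 clause(s); 6 remain; assigned so far: [6]
unit clause [4] forces x4=T; simplify:
  satisfied 2 clause(s); 4 remain; assigned so far: [4, 6]

Answer: x4=T x6=T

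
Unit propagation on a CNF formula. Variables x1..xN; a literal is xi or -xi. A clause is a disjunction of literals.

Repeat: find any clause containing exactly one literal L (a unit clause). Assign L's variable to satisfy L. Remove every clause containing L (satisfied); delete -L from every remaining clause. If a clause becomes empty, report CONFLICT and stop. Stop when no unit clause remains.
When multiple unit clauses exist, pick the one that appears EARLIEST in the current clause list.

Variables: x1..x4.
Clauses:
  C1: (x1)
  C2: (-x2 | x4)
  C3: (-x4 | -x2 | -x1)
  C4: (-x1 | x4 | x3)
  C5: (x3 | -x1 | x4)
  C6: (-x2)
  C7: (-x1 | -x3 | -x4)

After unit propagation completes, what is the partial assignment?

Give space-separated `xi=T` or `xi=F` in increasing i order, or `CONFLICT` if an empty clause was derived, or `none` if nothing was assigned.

Answer: x1=T x2=F

Derivation:
unit clause [1] forces x1=T; simplify:
  drop -1 from [-4, -2, -1] -> [-4, -2]
  drop -1 from [-1, 4, 3] -> [4, 3]
  drop -1 from [3, -1, 4] -> [3, 4]
  drop -1 from [-1, -3, -4] -> [-3, -4]
  satisfied 1 clause(s); 6 remain; assigned so far: [1]
unit clause [-2] forces x2=F; simplify:
  satisfied 3 clause(s); 3 remain; assigned so far: [1, 2]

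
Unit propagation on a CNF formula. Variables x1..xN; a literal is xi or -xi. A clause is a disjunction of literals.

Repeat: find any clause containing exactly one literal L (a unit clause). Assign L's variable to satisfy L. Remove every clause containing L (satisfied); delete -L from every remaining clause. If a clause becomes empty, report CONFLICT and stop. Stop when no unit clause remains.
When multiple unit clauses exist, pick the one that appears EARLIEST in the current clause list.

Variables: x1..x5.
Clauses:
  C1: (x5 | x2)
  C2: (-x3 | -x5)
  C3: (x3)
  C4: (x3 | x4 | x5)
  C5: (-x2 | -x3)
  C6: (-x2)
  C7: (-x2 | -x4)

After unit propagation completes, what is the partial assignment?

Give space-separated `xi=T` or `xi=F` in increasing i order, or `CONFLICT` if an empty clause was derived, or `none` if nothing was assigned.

Answer: CONFLICT

Derivation:
unit clause [3] forces x3=T; simplify:
  drop -3 from [-3, -5] -> [-5]
  drop -3 from [-2, -3] -> [-2]
  satisfied 2 clause(s); 5 remain; assigned so far: [3]
unit clause [-5] forces x5=F; simplify:
  drop 5 from [5, 2] -> [2]
  satisfied 1 clause(s); 4 remain; assigned so far: [3, 5]
unit clause [2] forces x2=T; simplify:
  drop -2 from [-2] -> [] (empty!)
  drop -2 from [-2] -> [] (empty!)
  drop -2 from [-2, -4] -> [-4]
  satisfied 1 clause(s); 3 remain; assigned so far: [2, 3, 5]
CONFLICT (empty clause)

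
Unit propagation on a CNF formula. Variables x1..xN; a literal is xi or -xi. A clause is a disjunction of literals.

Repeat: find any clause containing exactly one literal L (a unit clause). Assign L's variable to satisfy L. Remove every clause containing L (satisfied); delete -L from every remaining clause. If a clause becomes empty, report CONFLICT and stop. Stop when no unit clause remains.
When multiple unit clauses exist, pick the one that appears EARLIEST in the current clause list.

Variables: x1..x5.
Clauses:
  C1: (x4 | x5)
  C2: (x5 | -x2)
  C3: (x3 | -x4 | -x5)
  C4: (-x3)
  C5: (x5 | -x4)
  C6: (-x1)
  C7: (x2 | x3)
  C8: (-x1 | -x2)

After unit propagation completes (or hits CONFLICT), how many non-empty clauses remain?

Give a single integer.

unit clause [-3] forces x3=F; simplify:
  drop 3 from [3, -4, -5] -> [-4, -5]
  drop 3 from [2, 3] -> [2]
  satisfied 1 clause(s); 7 remain; assigned so far: [3]
unit clause [-1] forces x1=F; simplify:
  satisfied 2 clause(s); 5 remain; assigned so far: [1, 3]
unit clause [2] forces x2=T; simplify:
  drop -2 from [5, -2] -> [5]
  satisfied 1 clause(s); 4 remain; assigned so far: [1, 2, 3]
unit clause [5] forces x5=T; simplify:
  drop -5 from [-4, -5] -> [-4]
  satisfied 3 clause(s); 1 remain; assigned so far: [1, 2, 3, 5]
unit clause [-4] forces x4=F; simplify:
  satisfied 1 clause(s); 0 remain; assigned so far: [1, 2, 3, 4, 5]

Answer: 0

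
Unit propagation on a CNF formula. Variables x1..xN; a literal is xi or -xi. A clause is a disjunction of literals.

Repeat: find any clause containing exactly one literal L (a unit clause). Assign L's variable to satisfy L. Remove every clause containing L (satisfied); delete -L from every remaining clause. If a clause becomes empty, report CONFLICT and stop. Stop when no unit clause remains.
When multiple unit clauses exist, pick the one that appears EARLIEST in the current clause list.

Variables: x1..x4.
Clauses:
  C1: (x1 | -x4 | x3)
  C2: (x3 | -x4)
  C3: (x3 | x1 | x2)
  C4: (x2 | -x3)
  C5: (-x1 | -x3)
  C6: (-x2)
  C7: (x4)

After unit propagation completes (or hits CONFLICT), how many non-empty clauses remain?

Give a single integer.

unit clause [-2] forces x2=F; simplify:
  drop 2 from [3, 1, 2] -> [3, 1]
  drop 2 from [2, -3] -> [-3]
  satisfied 1 clause(s); 6 remain; assigned so far: [2]
unit clause [-3] forces x3=F; simplify:
  drop 3 from [1, -4, 3] -> [1, -4]
  drop 3 from [3, -4] -> [-4]
  drop 3 from [3, 1] -> [1]
  satisfied 2 clause(s); 4 remain; assigned so far: [2, 3]
unit clause [-4] forces x4=F; simplify:
  drop 4 from [4] -> [] (empty!)
  satisfied 2 clause(s); 2 remain; assigned so far: [2, 3, 4]
CONFLICT (empty clause)

Answer: 1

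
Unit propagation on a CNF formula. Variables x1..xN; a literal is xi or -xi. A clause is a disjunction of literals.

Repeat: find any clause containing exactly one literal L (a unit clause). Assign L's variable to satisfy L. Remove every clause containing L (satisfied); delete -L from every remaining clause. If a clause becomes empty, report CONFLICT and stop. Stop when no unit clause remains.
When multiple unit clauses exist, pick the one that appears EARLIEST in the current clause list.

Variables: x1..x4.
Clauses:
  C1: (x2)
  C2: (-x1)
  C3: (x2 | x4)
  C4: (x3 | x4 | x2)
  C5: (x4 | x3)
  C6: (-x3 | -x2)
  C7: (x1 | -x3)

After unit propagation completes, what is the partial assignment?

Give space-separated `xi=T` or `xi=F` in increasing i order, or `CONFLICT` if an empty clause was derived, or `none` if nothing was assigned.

unit clause [2] forces x2=T; simplify:
  drop -2 from [-3, -2] -> [-3]
  satisfied 3 clause(s); 4 remain; assigned so far: [2]
unit clause [-1] forces x1=F; simplify:
  drop 1 from [1, -3] -> [-3]
  satisfied 1 clause(s); 3 remain; assigned so far: [1, 2]
unit clause [-3] forces x3=F; simplify:
  drop 3 from [4, 3] -> [4]
  satisfied 2 clause(s); 1 remain; assigned so far: [1, 2, 3]
unit clause [4] forces x4=T; simplify:
  satisfied 1 clause(s); 0 remain; assigned so far: [1, 2, 3, 4]

Answer: x1=F x2=T x3=F x4=T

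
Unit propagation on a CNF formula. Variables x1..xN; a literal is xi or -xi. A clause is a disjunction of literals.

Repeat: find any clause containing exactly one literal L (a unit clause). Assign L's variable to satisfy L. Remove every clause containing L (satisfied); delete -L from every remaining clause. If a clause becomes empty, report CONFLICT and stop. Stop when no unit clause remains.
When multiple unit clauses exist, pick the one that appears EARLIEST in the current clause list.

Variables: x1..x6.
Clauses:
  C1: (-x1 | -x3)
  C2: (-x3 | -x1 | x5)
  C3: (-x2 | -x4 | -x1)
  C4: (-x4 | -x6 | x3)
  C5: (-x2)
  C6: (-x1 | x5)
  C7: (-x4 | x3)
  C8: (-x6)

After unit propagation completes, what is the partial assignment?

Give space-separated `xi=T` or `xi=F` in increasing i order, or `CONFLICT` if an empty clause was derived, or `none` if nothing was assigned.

Answer: x2=F x6=F

Derivation:
unit clause [-2] forces x2=F; simplify:
  satisfied 2 clause(s); 6 remain; assigned so far: [2]
unit clause [-6] forces x6=F; simplify:
  satisfied 2 clause(s); 4 remain; assigned so far: [2, 6]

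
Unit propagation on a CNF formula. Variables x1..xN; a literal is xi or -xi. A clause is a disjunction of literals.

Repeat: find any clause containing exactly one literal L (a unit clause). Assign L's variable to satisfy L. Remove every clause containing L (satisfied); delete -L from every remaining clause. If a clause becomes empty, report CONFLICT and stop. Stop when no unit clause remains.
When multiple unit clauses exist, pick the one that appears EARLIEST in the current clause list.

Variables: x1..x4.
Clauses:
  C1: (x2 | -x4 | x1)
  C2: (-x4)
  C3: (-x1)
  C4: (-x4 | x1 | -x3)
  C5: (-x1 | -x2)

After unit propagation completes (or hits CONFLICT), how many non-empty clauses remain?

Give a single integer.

Answer: 0

Derivation:
unit clause [-4] forces x4=F; simplify:
  satisfied 3 clause(s); 2 remain; assigned so far: [4]
unit clause [-1] forces x1=F; simplify:
  satisfied 2 clause(s); 0 remain; assigned so far: [1, 4]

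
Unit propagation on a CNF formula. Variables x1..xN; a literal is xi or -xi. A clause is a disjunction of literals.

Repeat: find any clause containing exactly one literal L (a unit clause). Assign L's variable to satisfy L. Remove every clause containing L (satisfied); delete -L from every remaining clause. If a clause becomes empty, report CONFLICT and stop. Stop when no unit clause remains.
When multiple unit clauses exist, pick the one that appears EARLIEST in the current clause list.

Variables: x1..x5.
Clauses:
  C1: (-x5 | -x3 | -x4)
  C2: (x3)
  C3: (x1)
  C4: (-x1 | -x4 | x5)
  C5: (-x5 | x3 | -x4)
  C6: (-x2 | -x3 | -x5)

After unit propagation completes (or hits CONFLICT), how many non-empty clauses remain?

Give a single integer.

Answer: 3

Derivation:
unit clause [3] forces x3=T; simplify:
  drop -3 from [-5, -3, -4] -> [-5, -4]
  drop -3 from [-2, -3, -5] -> [-2, -5]
  satisfied 2 clause(s); 4 remain; assigned so far: [3]
unit clause [1] forces x1=T; simplify:
  drop -1 from [-1, -4, 5] -> [-4, 5]
  satisfied 1 clause(s); 3 remain; assigned so far: [1, 3]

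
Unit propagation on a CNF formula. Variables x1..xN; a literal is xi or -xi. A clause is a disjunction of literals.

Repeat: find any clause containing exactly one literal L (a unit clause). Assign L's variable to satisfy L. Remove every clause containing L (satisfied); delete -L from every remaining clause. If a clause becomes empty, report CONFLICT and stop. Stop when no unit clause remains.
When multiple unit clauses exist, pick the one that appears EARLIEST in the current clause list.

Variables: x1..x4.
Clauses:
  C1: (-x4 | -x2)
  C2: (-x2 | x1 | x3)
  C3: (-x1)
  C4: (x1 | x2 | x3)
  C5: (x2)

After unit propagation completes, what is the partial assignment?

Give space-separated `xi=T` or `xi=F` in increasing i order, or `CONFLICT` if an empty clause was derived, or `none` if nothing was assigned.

Answer: x1=F x2=T x3=T x4=F

Derivation:
unit clause [-1] forces x1=F; simplify:
  drop 1 from [-2, 1, 3] -> [-2, 3]
  drop 1 from [1, 2, 3] -> [2, 3]
  satisfied 1 clause(s); 4 remain; assigned so far: [1]
unit clause [2] forces x2=T; simplify:
  drop -2 from [-4, -2] -> [-4]
  drop -2 from [-2, 3] -> [3]
  satisfied 2 clause(s); 2 remain; assigned so far: [1, 2]
unit clause [-4] forces x4=F; simplify:
  satisfied 1 clause(s); 1 remain; assigned so far: [1, 2, 4]
unit clause [3] forces x3=T; simplify:
  satisfied 1 clause(s); 0 remain; assigned so far: [1, 2, 3, 4]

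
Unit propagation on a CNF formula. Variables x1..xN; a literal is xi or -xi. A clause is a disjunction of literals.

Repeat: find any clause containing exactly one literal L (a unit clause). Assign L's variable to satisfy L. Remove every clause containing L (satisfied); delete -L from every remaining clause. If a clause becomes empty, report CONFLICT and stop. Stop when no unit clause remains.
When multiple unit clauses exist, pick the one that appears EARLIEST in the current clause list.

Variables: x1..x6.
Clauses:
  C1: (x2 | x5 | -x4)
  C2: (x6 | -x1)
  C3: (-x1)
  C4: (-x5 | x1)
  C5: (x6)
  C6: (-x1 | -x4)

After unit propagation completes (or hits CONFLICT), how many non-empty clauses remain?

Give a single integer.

Answer: 1

Derivation:
unit clause [-1] forces x1=F; simplify:
  drop 1 from [-5, 1] -> [-5]
  satisfied 3 clause(s); 3 remain; assigned so far: [1]
unit clause [-5] forces x5=F; simplify:
  drop 5 from [2, 5, -4] -> [2, -4]
  satisfied 1 clause(s); 2 remain; assigned so far: [1, 5]
unit clause [6] forces x6=T; simplify:
  satisfied 1 clause(s); 1 remain; assigned so far: [1, 5, 6]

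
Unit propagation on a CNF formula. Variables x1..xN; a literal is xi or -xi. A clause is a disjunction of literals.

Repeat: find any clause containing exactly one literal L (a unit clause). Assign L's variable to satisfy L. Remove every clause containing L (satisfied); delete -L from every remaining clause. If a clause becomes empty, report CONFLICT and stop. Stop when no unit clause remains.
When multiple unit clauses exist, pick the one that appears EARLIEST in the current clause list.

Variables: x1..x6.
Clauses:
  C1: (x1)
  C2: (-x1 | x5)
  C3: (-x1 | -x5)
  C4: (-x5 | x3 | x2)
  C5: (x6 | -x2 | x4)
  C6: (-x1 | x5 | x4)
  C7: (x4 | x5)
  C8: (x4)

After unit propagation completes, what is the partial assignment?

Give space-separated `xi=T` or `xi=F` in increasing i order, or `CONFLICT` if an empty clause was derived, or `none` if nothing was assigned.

Answer: CONFLICT

Derivation:
unit clause [1] forces x1=T; simplify:
  drop -1 from [-1, 5] -> [5]
  drop -1 from [-1, -5] -> [-5]
  drop -1 from [-1, 5, 4] -> [5, 4]
  satisfied 1 clause(s); 7 remain; assigned so far: [1]
unit clause [5] forces x5=T; simplify:
  drop -5 from [-5] -> [] (empty!)
  drop -5 from [-5, 3, 2] -> [3, 2]
  satisfied 3 clause(s); 4 remain; assigned so far: [1, 5]
CONFLICT (empty clause)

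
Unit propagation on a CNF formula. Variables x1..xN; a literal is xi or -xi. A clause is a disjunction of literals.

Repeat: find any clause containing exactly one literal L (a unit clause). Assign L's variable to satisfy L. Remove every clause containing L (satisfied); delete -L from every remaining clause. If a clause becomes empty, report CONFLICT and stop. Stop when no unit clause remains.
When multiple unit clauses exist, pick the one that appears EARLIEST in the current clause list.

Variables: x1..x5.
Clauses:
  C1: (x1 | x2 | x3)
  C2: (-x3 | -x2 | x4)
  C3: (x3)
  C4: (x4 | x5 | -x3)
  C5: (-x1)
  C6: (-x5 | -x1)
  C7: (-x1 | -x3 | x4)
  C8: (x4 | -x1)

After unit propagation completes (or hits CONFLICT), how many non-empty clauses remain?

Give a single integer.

unit clause [3] forces x3=T; simplify:
  drop -3 from [-3, -2, 4] -> [-2, 4]
  drop -3 from [4, 5, -3] -> [4, 5]
  drop -3 from [-1, -3, 4] -> [-1, 4]
  satisfied 2 clause(s); 6 remain; assigned so far: [3]
unit clause [-1] forces x1=F; simplify:
  satisfied 4 clause(s); 2 remain; assigned so far: [1, 3]

Answer: 2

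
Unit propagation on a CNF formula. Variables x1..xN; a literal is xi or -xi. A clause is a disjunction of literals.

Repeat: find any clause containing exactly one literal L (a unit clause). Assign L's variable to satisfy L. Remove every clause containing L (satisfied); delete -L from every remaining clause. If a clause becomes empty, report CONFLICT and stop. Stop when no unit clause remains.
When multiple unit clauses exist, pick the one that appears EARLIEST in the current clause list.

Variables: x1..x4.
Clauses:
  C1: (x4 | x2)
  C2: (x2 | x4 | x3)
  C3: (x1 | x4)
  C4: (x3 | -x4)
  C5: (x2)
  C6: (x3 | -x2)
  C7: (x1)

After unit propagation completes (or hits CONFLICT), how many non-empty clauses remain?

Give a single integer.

unit clause [2] forces x2=T; simplify:
  drop -2 from [3, -2] -> [3]
  satisfied 3 clause(s); 4 remain; assigned so far: [2]
unit clause [3] forces x3=T; simplify:
  satisfied 2 clause(s); 2 remain; assigned so far: [2, 3]
unit clause [1] forces x1=T; simplify:
  satisfied 2 clause(s); 0 remain; assigned so far: [1, 2, 3]

Answer: 0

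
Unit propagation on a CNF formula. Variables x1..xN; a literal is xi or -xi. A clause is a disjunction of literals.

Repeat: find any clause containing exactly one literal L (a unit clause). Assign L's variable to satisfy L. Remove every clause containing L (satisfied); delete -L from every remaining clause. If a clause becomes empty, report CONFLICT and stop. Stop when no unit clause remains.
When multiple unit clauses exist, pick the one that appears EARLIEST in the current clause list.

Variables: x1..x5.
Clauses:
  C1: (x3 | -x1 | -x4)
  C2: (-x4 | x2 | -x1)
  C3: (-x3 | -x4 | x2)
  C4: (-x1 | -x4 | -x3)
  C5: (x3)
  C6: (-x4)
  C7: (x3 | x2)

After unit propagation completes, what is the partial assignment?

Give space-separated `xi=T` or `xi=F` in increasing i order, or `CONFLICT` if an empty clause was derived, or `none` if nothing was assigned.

Answer: x3=T x4=F

Derivation:
unit clause [3] forces x3=T; simplify:
  drop -3 from [-3, -4, 2] -> [-4, 2]
  drop -3 from [-1, -4, -3] -> [-1, -4]
  satisfied 3 clause(s); 4 remain; assigned so far: [3]
unit clause [-4] forces x4=F; simplify:
  satisfied 4 clause(s); 0 remain; assigned so far: [3, 4]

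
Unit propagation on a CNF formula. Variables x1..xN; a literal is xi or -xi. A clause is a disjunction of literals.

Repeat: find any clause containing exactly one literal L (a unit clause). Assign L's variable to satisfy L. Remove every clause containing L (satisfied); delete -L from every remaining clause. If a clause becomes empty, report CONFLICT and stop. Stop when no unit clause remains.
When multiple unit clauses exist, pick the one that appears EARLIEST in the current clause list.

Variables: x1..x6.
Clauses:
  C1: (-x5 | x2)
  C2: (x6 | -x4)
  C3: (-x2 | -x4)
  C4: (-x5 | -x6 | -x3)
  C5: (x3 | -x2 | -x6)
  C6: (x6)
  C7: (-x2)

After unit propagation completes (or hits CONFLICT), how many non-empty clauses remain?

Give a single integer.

unit clause [6] forces x6=T; simplify:
  drop -6 from [-5, -6, -3] -> [-5, -3]
  drop -6 from [3, -2, -6] -> [3, -2]
  satisfied 2 clause(s); 5 remain; assigned so far: [6]
unit clause [-2] forces x2=F; simplify:
  drop 2 from [-5, 2] -> [-5]
  satisfied 3 clause(s); 2 remain; assigned so far: [2, 6]
unit clause [-5] forces x5=F; simplify:
  satisfied 2 clause(s); 0 remain; assigned so far: [2, 5, 6]

Answer: 0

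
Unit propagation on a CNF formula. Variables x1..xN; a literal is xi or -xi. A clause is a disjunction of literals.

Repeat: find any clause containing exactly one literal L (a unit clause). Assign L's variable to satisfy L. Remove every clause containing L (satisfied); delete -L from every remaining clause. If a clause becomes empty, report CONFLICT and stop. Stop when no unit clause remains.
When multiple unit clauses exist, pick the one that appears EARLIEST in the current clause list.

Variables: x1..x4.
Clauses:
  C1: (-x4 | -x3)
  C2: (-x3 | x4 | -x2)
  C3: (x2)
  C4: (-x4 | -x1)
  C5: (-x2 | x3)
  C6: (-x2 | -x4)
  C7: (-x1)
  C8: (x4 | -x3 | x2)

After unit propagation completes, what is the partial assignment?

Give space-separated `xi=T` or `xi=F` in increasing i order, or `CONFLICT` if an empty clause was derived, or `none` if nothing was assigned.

unit clause [2] forces x2=T; simplify:
  drop -2 from [-3, 4, -2] -> [-3, 4]
  drop -2 from [-2, 3] -> [3]
  drop -2 from [-2, -4] -> [-4]
  satisfied 2 clause(s); 6 remain; assigned so far: [2]
unit clause [3] forces x3=T; simplify:
  drop -3 from [-4, -3] -> [-4]
  drop -3 from [-3, 4] -> [4]
  satisfied 1 clause(s); 5 remain; assigned so far: [2, 3]
unit clause [-4] forces x4=F; simplify:
  drop 4 from [4] -> [] (empty!)
  satisfied 3 clause(s); 2 remain; assigned so far: [2, 3, 4]
CONFLICT (empty clause)

Answer: CONFLICT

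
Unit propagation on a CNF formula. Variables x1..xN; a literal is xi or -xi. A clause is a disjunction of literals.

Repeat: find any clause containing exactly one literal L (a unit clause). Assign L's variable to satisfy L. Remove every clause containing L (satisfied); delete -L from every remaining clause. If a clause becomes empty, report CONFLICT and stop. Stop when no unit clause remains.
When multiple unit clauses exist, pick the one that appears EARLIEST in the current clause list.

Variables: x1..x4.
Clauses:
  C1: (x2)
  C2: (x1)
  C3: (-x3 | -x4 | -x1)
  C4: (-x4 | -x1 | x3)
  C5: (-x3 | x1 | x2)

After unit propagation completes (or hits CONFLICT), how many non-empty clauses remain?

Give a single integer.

Answer: 2

Derivation:
unit clause [2] forces x2=T; simplify:
  satisfied 2 clause(s); 3 remain; assigned so far: [2]
unit clause [1] forces x1=T; simplify:
  drop -1 from [-3, -4, -1] -> [-3, -4]
  drop -1 from [-4, -1, 3] -> [-4, 3]
  satisfied 1 clause(s); 2 remain; assigned so far: [1, 2]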